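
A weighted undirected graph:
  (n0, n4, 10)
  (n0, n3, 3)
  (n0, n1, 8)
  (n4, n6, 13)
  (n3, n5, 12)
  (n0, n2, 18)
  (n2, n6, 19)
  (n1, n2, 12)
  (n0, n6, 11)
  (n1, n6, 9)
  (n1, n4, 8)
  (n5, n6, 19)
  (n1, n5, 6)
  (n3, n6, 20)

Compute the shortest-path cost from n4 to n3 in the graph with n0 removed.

26

Comparing a few candidate routes:
n4-n1-n6-n5-n3: 8 + 9 + 19 + 12 = 48
n4-n6-n3: 13 + 20 = 33
n4-n1-n6-n3: 8 + 9 + 20 = 37
n4-n6-n1-n5-n3: 13 + 9 + 6 + 12 = 40
n4-n6-n5-n3: 13 + 19 + 12 = 44
n4-n1-n5-n3: 8 + 6 + 12 = 26
The minimum is 26.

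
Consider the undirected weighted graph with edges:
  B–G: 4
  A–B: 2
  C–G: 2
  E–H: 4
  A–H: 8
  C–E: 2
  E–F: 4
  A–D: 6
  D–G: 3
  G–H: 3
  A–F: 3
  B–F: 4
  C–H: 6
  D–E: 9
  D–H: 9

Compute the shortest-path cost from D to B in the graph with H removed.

Comparing a few candidate routes:
D → A → B: 6 + 2 = 8
D → G → B: 3 + 4 = 7
D → A → F → B: 6 + 3 + 4 = 13
Best route has total 7.

7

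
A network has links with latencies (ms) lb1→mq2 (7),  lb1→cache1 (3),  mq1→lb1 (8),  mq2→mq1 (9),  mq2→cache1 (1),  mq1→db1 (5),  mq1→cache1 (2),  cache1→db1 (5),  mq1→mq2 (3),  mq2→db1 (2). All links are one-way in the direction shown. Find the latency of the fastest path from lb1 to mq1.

16

Candidate routes:
lb1 - mq2 - mq1: 7 + 9 = 16
Best route has total 16 ms.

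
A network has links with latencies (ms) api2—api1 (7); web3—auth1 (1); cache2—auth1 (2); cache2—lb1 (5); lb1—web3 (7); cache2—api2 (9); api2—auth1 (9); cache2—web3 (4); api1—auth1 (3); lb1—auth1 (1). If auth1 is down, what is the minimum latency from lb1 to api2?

Routes from lb1 to api2 avoiding auth1:
lb1 -> cache2 -> api2: 5 + 9 = 14
lb1 -> web3 -> cache2 -> api2: 7 + 4 + 9 = 20
The minimum is 14 ms.

14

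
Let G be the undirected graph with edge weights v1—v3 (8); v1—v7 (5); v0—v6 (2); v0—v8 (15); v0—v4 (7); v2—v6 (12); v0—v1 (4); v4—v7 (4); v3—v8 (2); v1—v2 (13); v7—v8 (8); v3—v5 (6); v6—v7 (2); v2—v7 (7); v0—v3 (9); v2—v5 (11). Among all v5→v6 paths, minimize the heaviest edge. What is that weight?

Some routes from v5 to v6:
v5 -> v3 -> v1 -> v0 -> v6: max(6, 8, 4, 2) = 8
v5 -> v3 -> v1 -> v7 -> v6: max(6, 8, 5, 2) = 8
v5 -> v3 -> v1 -> v0 -> v4 -> v7 -> v6: max(6, 8, 4, 7, 4, 2) = 8
v5 -> v3 -> v8 -> v7 -> v4 -> v0 -> v6: max(6, 2, 8, 4, 7, 2) = 8
v5 -> v3 -> v8 -> v7 -> v6: max(6, 2, 8, 2) = 8
v5 -> v3 -> v1 -> v7 -> v4 -> v0 -> v6: max(6, 8, 5, 4, 7, 2) = 8
Smallest bottleneck: 8.

8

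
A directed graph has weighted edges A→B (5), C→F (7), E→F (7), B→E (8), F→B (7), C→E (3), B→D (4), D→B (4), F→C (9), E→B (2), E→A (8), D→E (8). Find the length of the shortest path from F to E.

Paths from F to E:
F → C → E: 9 + 3 = 12
F → B → D → E: 7 + 4 + 8 = 19
F → B → E: 7 + 8 = 15
The minimum is 12.

12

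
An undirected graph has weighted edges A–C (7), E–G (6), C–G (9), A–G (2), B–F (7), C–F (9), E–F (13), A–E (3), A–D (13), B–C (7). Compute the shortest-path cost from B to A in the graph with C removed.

Paths from B to A avoiding C:
B-F-E-A: 7 + 13 + 3 = 23
B-F-E-G-A: 7 + 13 + 6 + 2 = 28
The minimum is 23.

23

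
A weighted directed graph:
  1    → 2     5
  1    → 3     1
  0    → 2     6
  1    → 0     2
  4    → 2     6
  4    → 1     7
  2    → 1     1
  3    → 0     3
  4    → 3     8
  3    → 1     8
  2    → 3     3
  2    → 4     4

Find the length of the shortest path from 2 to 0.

3

A few of the 2→0 routes:
2→4→3→0: 4 + 8 + 3 = 15
2→4→1→0: 4 + 7 + 2 = 13
2→3→0: 3 + 3 = 6
2→3→1→0: 3 + 8 + 2 = 13
2→1→3→0: 1 + 1 + 3 = 5
2→1→0: 1 + 2 = 3
Shortest: 3.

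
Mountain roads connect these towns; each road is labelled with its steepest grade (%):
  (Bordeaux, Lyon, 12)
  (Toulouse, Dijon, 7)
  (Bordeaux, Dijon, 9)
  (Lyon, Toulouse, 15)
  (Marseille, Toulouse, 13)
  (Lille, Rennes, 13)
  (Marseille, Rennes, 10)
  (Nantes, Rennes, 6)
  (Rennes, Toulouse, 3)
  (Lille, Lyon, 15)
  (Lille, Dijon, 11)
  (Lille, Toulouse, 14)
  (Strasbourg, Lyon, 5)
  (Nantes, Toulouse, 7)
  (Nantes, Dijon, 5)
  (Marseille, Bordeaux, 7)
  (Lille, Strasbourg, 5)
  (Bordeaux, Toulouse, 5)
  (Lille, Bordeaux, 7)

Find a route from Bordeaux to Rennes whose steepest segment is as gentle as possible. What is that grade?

5

Comparing a few candidate routes:
Bordeaux - Toulouse - Nantes - Rennes: max(5, 7, 6) = 7
Bordeaux - Dijon - Toulouse - Rennes: max(9, 7, 3) = 9
Bordeaux - Toulouse - Rennes: max(5, 3) = 5
Bordeaux - Toulouse - Dijon - Nantes - Rennes: max(5, 7, 5, 6) = 7
Smallest bottleneck: 5%.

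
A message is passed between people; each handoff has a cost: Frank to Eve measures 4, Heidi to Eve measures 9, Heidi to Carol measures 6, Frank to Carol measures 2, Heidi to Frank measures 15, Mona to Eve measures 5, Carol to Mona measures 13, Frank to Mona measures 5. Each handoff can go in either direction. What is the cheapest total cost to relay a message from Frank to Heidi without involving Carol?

13

Paths from Frank to Heidi avoiding Carol:
Frank -> Heidi: 15
Frank -> Mona -> Eve -> Heidi: 5 + 5 + 9 = 19
Frank -> Eve -> Heidi: 4 + 9 = 13
The minimum is 13.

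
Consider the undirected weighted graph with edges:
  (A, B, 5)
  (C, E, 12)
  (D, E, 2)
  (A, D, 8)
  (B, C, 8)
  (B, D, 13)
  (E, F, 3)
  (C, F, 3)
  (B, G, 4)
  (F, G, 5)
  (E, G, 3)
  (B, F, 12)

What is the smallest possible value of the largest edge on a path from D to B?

4

Some routes from D to B:
D -> E -> G -> B: max(2, 3, 4) = 4
D -> E -> F -> C -> B: max(2, 3, 3, 8) = 8
D -> E -> F -> G -> B: max(2, 3, 5, 4) = 5
The minimum achievable maximum is 4.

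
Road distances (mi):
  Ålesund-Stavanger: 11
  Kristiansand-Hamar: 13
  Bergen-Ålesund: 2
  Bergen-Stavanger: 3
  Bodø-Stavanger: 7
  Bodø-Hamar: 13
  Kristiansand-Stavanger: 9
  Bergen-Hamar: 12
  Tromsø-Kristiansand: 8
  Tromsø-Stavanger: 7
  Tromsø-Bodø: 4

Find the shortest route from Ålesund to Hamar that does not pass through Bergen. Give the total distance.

31

Checking several routes:
Ålesund -> Stavanger -> Tromsø -> Kristiansand -> Hamar: 11 + 7 + 8 + 13 = 39
Ålesund -> Stavanger -> Kristiansand -> Hamar: 11 + 9 + 13 = 33
Ålesund -> Stavanger -> Bodø -> Tromsø -> Kristiansand -> Hamar: 11 + 7 + 4 + 8 + 13 = 43
Ålesund -> Stavanger -> Bodø -> Hamar: 11 + 7 + 13 = 31
Ålesund -> Stavanger -> Tromsø -> Bodø -> Hamar: 11 + 7 + 4 + 13 = 35
Best route has total 31 mi.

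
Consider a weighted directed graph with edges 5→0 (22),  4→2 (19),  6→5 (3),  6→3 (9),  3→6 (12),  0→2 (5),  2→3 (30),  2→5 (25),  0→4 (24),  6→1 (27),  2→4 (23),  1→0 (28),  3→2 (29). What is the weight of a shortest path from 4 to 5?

Candidate routes:
4 -> 2 -> 5: 19 + 25 = 44
4 -> 2 -> 3 -> 6 -> 5: 19 + 30 + 12 + 3 = 64
Best route has total 44.

44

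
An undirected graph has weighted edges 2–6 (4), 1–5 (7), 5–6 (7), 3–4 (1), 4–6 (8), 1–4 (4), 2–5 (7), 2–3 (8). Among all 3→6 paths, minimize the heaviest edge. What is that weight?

7

A few of the 3→6 routes:
3→4→1→5→2→6: max(1, 4, 7, 7, 4) = 7
3→4→1→5→6: max(1, 4, 7, 7) = 7
3→2→5→1→4→6: max(8, 7, 7, 4, 8) = 8
The minimum achievable maximum is 7.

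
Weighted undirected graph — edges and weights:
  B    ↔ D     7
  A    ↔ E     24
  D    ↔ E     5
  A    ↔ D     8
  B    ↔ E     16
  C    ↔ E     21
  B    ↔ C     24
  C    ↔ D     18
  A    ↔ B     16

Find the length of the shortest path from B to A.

15

Some routes from B to A:
B → A: 16
B → D → A: 7 + 8 = 15
B → E → D → A: 16 + 5 + 8 = 29
B → D → E → A: 7 + 5 + 24 = 36
The minimum is 15.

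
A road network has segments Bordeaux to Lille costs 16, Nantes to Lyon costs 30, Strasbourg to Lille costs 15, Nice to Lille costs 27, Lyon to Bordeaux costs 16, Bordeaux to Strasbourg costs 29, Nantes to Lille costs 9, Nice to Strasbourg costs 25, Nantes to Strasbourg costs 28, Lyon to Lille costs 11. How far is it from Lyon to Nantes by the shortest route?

20

Some routes from Lyon to Nantes:
Lyon → Bordeaux → Strasbourg → Lille → Nantes: 16 + 29 + 15 + 9 = 69
Lyon → Lille → Strasbourg → Nantes: 11 + 15 + 28 = 54
Lyon → Bordeaux → Strasbourg → Nantes: 16 + 29 + 28 = 73
Lyon → Bordeaux → Lille → Nantes: 16 + 16 + 9 = 41
Lyon → Lille → Nantes: 11 + 9 = 20
Lyon → Nantes: 30
Shortest: 20.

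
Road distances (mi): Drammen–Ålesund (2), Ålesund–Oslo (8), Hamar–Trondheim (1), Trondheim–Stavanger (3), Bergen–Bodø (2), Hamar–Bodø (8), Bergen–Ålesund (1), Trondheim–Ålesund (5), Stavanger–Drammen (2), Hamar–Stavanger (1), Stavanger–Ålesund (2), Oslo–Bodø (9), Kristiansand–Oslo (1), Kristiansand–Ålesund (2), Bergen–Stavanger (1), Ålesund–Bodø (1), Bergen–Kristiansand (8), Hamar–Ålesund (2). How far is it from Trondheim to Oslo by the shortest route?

6

Comparing a few candidate routes:
Trondheim -> Hamar -> Stavanger -> Bergen -> Ålesund -> Kristiansand -> Oslo: 1 + 1 + 1 + 1 + 2 + 1 = 7
Trondheim -> Hamar -> Ålesund -> Kristiansand -> Oslo: 1 + 2 + 2 + 1 = 6
Trondheim -> Stavanger -> Ålesund -> Kristiansand -> Oslo: 3 + 2 + 2 + 1 = 8
Trondheim -> Hamar -> Stavanger -> Ålesund -> Kristiansand -> Oslo: 1 + 1 + 2 + 2 + 1 = 7
Shortest: 6 mi.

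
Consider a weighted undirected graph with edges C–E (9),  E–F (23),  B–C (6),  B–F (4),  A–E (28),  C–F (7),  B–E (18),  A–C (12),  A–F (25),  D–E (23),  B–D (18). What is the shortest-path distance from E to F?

Comparing a few candidate routes:
E - D - B - F: 23 + 18 + 4 = 45
E - C - F: 9 + 7 = 16
E - B - C - F: 18 + 6 + 7 = 31
E - F: 23
E - C - B - F: 9 + 6 + 4 = 19
E - B - F: 18 + 4 = 22
Shortest: 16.

16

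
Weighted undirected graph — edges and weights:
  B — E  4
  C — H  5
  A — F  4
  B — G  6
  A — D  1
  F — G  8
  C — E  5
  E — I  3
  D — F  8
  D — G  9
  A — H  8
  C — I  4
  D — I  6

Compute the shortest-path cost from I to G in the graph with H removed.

Paths from I to G avoiding H:
I -> C -> E -> B -> G: 4 + 5 + 4 + 6 = 19
I -> E -> B -> G: 3 + 4 + 6 = 13
I -> D -> G: 6 + 9 = 15
I -> D -> F -> G: 6 + 8 + 8 = 22
I -> D -> A -> F -> G: 6 + 1 + 4 + 8 = 19
Best route has total 13.

13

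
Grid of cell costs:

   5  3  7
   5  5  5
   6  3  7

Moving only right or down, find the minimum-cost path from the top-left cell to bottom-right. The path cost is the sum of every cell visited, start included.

Take r0c0 -> r0c1 -> r1c1 -> r2c1 -> r2c2 for a total of 5 + 3 + 5 + 3 + 7 = 23.
For comparison, the top-then-right route costs 27.

23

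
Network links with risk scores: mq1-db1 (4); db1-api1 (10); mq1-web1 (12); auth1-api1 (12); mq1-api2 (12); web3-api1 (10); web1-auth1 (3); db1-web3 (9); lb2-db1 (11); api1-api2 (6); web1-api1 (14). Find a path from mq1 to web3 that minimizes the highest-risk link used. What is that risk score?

A few of the mq1→web3 routes:
mq1-db1-api1-web3: max(4, 10, 10) = 10
mq1-db1-web3: max(4, 9) = 9
mq1-web1-auth1-api1-db1-web3: max(12, 3, 12, 10, 9) = 12
Best route has worst link 9.

9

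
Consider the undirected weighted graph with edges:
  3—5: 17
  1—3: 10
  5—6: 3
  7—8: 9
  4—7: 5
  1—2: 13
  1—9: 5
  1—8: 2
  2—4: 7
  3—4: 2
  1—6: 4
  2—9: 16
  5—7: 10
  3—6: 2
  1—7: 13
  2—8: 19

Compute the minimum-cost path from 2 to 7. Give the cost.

A few of the 2→7 routes:
2 - 1 - 8 - 7: 13 + 2 + 9 = 24
2 - 1 - 6 - 3 - 4 - 7: 13 + 4 + 2 + 2 + 5 = 26
2 - 4 - 3 - 6 - 5 - 7: 7 + 2 + 2 + 3 + 10 = 24
2 - 4 - 7: 7 + 5 = 12
Shortest: 12.

12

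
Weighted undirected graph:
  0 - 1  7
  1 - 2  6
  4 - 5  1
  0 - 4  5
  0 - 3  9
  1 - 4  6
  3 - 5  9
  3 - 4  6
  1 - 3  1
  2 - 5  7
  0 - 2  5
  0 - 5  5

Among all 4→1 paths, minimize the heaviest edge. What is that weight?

6

A few of the 4→1 routes:
4-1: max(6) = 6
4-0-2-1: max(5, 5, 6) = 6
4-0-1: max(5, 7) = 7
4-5-0-2-1: max(1, 5, 5, 6) = 6
4-3-1: max(6, 1) = 6
The minimum achievable maximum is 6.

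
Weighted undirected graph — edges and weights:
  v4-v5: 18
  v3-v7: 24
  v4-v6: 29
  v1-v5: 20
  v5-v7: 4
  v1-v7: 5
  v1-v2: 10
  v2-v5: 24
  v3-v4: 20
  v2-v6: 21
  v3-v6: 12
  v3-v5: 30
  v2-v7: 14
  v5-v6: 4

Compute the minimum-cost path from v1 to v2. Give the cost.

10

A few of the v1→v2 routes:
v1-v7-v2: 5 + 14 = 19
v1-v2: 10
v1-v5-v2: 20 + 24 = 44
v1-v7-v5-v2: 5 + 4 + 24 = 33
v1-v7-v5-v6-v2: 5 + 4 + 4 + 21 = 34
v1-v5-v7-v2: 20 + 4 + 14 = 38
Shortest: 10.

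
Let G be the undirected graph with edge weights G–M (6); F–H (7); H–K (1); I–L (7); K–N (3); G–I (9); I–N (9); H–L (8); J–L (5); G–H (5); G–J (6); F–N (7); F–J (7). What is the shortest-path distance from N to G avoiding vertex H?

Candidate routes:
N → I → G: 9 + 9 = 18
N → I → L → J → G: 9 + 7 + 5 + 6 = 27
N → F → J → G: 7 + 7 + 6 = 20
N → F → J → L → I → G: 7 + 7 + 5 + 7 + 9 = 35
The minimum is 18.

18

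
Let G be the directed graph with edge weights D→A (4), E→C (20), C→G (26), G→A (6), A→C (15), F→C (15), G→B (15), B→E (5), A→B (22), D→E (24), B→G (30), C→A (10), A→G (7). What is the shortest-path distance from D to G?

11

Some routes from D to G:
D - A - B - G: 4 + 22 + 30 = 56
D - E - C - A - G: 24 + 20 + 10 + 7 = 61
D - A - G: 4 + 7 = 11
D - E - C - G: 24 + 20 + 26 = 70
D - A - C - G: 4 + 15 + 26 = 45
Shortest: 11.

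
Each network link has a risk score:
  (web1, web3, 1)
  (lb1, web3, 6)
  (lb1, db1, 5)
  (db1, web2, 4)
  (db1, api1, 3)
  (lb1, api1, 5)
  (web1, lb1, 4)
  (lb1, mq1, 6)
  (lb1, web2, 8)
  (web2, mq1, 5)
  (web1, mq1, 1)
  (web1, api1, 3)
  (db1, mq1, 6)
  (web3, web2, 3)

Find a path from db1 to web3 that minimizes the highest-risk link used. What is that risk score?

3

A few of the db1→web3 routes:
db1-api1-lb1-web1-mq1-web2-web3: max(3, 5, 4, 1, 5, 3) = 5
db1-api1-lb1-web1-web3: max(3, 5, 4, 1) = 5
db1-api1-web1-web3: max(3, 3, 1) = 3
db1-api1-web1-mq1-web2-web3: max(3, 3, 1, 5, 3) = 5
db1-web2-web3: max(4, 3) = 4
The minimum achievable maximum is 3.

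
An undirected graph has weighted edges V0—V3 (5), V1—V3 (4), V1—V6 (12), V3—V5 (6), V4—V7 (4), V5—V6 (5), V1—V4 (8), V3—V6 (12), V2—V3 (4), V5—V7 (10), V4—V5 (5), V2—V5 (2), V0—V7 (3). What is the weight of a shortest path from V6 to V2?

7

Some routes from V6 to V2:
V6-V1-V3-V2: 12 + 4 + 4 = 20
V6-V5-V3-V2: 5 + 6 + 4 = 15
V6-V3-V2: 12 + 4 = 16
V6-V3-V5-V2: 12 + 6 + 2 = 20
V6-V5-V2: 5 + 2 = 7
V6-V1-V3-V5-V2: 12 + 4 + 6 + 2 = 24
The minimum is 7.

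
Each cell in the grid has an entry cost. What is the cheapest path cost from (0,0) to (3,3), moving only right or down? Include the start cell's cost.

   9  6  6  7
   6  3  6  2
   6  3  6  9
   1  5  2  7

35

One optimal route is [0,0] → [0,1] → [1,1] → [2,1] → [3,1] → [3,2] → [3,3].
Its cost is 9 + 6 + 3 + 3 + 5 + 2 + 7 = 35.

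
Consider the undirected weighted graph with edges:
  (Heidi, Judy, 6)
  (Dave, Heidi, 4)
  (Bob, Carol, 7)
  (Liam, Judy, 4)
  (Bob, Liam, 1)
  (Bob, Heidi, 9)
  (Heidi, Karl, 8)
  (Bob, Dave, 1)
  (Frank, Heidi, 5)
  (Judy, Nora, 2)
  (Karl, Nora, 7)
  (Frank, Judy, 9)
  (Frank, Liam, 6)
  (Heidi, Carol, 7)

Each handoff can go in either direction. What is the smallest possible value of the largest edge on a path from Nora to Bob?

4

Comparing a few candidate routes:
Nora - Judy - Liam - Frank - Heidi - Dave - Bob: max(2, 4, 6, 5, 4, 1) = 6
Nora - Judy - Heidi - Dave - Bob: max(2, 6, 4, 1) = 6
Nora - Judy - Liam - Bob: max(2, 4, 1) = 4
The minimum achievable maximum is 4.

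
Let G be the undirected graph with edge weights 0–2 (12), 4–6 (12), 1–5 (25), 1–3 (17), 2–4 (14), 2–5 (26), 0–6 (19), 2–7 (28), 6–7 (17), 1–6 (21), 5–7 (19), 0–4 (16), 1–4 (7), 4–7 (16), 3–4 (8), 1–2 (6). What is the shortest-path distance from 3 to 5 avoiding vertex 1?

Checking several routes:
3 - 4 - 7 - 5: 8 + 16 + 19 = 43
3 - 4 - 6 - 7 - 5: 8 + 12 + 17 + 19 = 56
3 - 4 - 2 - 5: 8 + 14 + 26 = 48
Best route has total 43.

43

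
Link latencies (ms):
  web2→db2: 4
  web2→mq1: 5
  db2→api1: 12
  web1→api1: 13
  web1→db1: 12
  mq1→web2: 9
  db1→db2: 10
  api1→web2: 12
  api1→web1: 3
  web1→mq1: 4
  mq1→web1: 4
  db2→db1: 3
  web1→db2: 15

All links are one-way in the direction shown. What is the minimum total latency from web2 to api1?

16

Candidate routes:
web2→mq1→web1→db1→db2→api1: 5 + 4 + 12 + 10 + 12 = 43
web2→mq1→web1→api1: 5 + 4 + 13 = 22
web2→mq1→web1→db2→api1: 5 + 4 + 15 + 12 = 36
web2→db2→api1: 4 + 12 = 16
Shortest: 16 ms.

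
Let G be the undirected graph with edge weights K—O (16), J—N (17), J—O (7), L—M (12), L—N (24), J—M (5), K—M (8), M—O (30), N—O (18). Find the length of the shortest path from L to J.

17

Some routes from L to J:
L→M→K→O→J: 12 + 8 + 16 + 7 = 43
L→M→J: 12 + 5 = 17
L→N→J: 24 + 17 = 41
The minimum is 17.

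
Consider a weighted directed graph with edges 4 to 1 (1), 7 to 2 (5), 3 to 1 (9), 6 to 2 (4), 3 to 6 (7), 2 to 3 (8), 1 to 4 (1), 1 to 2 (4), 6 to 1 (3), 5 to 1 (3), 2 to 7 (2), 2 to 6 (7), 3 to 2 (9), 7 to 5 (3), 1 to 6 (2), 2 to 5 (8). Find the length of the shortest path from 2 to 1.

8

Routes from 2 to 1:
2-7-5-1: 2 + 3 + 3 = 8
2-3-6-1: 8 + 7 + 3 = 18
2-3-1: 8 + 9 = 17
2-6-1: 7 + 3 = 10
2-5-1: 8 + 3 = 11
Shortest: 8.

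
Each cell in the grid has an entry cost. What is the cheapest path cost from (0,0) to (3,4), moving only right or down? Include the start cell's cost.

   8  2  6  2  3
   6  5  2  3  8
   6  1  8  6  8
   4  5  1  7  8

37

Path (0,0) (0,1) (1,1) (2,1) (3,1) (3,2) (3,3) (3,4): 8 + 2 + 5 + 1 + 5 + 1 + 7 + 8 = 37.
(Top row then right column would cost 45.)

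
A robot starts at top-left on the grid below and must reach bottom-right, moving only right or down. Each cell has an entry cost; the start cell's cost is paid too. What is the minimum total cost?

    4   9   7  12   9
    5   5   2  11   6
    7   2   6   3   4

29

One optimal route is (0,0) -> (1,0) -> (1,1) -> (1,2) -> (2,2) -> (2,3) -> (2,4).
Its cost is 4 + 5 + 5 + 2 + 6 + 3 + 4 = 29.
(Top row then right column would cost 51.)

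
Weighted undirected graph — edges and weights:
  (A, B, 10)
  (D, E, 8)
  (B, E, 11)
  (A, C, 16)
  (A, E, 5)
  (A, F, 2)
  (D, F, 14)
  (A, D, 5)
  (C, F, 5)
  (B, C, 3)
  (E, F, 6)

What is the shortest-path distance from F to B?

Checking several routes:
F - A - B: 2 + 10 = 12
F - A - E - B: 2 + 5 + 11 = 18
F - C - B: 5 + 3 = 8
F - E - B: 6 + 11 = 17
Best route has total 8.

8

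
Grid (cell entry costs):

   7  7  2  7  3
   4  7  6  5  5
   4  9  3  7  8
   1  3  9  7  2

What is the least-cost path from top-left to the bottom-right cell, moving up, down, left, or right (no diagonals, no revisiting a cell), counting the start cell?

37

One optimal route is r0c0 -> r1c0 -> r2c0 -> r3c0 -> r3c1 -> r3c2 -> r3c3 -> r3c4.
Its cost is 7 + 4 + 4 + 1 + 3 + 9 + 7 + 2 = 37.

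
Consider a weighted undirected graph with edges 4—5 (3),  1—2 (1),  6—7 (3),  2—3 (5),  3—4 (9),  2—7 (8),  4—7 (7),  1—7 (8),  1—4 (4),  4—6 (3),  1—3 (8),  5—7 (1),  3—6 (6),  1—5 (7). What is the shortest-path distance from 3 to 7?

9

A few of the 3→7 routes:
3 -> 2 -> 7: 5 + 8 = 13
3 -> 2 -> 1 -> 5 -> 7: 5 + 1 + 7 + 1 = 14
3 -> 6 -> 7: 6 + 3 = 9
3 -> 6 -> 4 -> 5 -> 7: 6 + 3 + 3 + 1 = 13
3 -> 2 -> 1 -> 7: 5 + 1 + 8 = 14
3 -> 4 -> 5 -> 7: 9 + 3 + 1 = 13
Best route has total 9.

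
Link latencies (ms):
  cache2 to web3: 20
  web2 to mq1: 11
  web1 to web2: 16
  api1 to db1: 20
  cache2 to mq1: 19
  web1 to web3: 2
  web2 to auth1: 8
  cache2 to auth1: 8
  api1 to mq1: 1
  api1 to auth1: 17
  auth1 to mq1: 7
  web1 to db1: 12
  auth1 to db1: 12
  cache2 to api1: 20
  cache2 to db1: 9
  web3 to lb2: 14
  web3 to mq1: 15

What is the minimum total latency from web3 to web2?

18

Some routes from web3 to web2:
web3 → mq1 → auth1 → web2: 15 + 7 + 8 = 30
web3 → mq1 → web2: 15 + 11 = 26
web3 → web1 → db1 → auth1 → web2: 2 + 12 + 12 + 8 = 34
web3 → web1 → web2: 2 + 16 = 18
web3 → cache2 → auth1 → web2: 20 + 8 + 8 = 36
Best route has total 18 ms.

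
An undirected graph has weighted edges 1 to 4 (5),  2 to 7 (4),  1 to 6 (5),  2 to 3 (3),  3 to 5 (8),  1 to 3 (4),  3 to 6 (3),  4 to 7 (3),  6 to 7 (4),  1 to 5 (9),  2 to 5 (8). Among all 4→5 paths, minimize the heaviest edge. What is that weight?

Comparing a few candidate routes:
4-7-2-5: max(3, 4, 8) = 8
4-7-2-3-5: max(3, 4, 3, 8) = 8
4-7-6-3-5: max(3, 4, 3, 8) = 8
Smallest bottleneck: 8.

8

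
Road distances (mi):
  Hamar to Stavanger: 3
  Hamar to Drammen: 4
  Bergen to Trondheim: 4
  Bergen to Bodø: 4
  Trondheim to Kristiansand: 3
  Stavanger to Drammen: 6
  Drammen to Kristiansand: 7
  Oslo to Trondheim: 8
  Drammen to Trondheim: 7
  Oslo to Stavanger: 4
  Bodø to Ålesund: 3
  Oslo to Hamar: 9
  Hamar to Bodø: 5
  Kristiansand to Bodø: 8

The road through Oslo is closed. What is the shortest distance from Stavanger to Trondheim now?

Checking several routes:
Stavanger→Hamar→Bodø→Bergen→Trondheim: 3 + 5 + 4 + 4 = 16
Stavanger→Drammen→Trondheim: 6 + 7 = 13
Stavanger→Hamar→Drammen→Trondheim: 3 + 4 + 7 = 14
The minimum is 13 mi.

13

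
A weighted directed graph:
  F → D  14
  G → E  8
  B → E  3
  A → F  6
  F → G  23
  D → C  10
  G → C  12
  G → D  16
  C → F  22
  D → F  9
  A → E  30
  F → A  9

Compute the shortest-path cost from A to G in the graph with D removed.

Paths from A to G avoiding D:
A - F - G: 6 + 23 = 29
The minimum is 29.

29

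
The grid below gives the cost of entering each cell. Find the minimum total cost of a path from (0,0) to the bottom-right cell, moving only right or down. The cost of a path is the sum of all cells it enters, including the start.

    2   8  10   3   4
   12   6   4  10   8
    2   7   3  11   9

43

Path r0c0 → r0c1 → r1c1 → r1c2 → r2c2 → r2c3 → r2c4: 2 + 8 + 6 + 4 + 3 + 11 + 9 = 43.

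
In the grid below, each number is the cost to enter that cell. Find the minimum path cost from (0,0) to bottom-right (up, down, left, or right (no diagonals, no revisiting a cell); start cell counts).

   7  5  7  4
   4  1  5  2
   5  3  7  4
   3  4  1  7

27

Path r0c0 r1c0 r1c1 r2c1 r3c1 r3c2 r3c3: 7 + 4 + 1 + 3 + 4 + 1 + 7 = 27.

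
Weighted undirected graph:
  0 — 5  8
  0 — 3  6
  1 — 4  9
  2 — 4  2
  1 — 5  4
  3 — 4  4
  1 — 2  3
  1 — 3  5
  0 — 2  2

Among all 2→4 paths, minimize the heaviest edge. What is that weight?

Comparing a few candidate routes:
2 -> 0 -> 3 -> 4: max(2, 6, 4) = 6
2 -> 1 -> 5 -> 0 -> 3 -> 4: max(3, 4, 8, 6, 4) = 8
2 -> 4: max(2) = 2
2 -> 1 -> 3 -> 4: max(3, 5, 4) = 5
2 -> 0 -> 5 -> 1 -> 3 -> 4: max(2, 8, 4, 5, 4) = 8
Best route has worst link 2.

2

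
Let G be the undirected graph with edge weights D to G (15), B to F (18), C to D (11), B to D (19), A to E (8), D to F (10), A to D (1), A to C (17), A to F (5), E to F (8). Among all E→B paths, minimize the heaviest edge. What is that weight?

Some routes from E to B:
E - F - B: max(8, 18) = 18
E - A - C - D - F - B: max(8, 17, 11, 10, 18) = 18
E - A - D - F - B: max(8, 1, 10, 18) = 18
Smallest bottleneck: 18.

18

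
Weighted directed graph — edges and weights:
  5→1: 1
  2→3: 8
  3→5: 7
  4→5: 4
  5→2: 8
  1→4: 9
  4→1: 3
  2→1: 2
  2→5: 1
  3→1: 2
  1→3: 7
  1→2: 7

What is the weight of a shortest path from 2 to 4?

Routes from 2 to 4:
2-1-4: 2 + 9 = 11
2-5-1-4: 1 + 1 + 9 = 11
2-3-5-1-4: 8 + 7 + 1 + 9 = 25
2-3-1-4: 8 + 2 + 9 = 19
Best route has total 11.

11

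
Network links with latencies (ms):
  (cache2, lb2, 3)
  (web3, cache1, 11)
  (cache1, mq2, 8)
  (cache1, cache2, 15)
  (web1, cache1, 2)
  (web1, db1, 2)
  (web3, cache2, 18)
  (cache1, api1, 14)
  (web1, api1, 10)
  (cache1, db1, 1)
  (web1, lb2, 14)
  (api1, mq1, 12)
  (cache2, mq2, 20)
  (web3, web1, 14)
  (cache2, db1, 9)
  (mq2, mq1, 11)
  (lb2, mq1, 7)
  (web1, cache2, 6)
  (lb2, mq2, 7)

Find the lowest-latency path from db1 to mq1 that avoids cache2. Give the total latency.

20

Some routes from db1 to mq1 avoiding cache2:
db1 - web1 - lb2 - mq1: 2 + 14 + 7 = 23
db1 - cache1 - mq2 - lb2 - mq1: 1 + 8 + 7 + 7 = 23
db1 - cache1 - mq2 - mq1: 1 + 8 + 11 = 20
db1 - web1 - cache1 - mq2 - mq1: 2 + 2 + 8 + 11 = 23
db1 - web1 - api1 - mq1: 2 + 10 + 12 = 24
db1 - cache1 - web1 - lb2 - mq1: 1 + 2 + 14 + 7 = 24
The minimum is 20 ms.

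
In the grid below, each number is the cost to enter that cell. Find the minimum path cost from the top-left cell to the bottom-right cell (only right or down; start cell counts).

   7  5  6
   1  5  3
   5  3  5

Cheapest: r0c0 -> r1c0 -> r1c1 -> r1c2 -> r2c2
  7 + 1 + 5 + 3 + 5 = 21
(Top row then right column would cost 26.)

21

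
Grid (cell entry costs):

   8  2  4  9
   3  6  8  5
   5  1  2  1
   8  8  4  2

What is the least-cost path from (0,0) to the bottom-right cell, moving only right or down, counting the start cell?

One optimal route is (0,0)→(0,1)→(1,1)→(2,1)→(2,2)→(2,3)→(3,3).
Its cost is 8 + 2 + 6 + 1 + 2 + 1 + 2 = 22.
For comparison, the top-then-right route costs 31.

22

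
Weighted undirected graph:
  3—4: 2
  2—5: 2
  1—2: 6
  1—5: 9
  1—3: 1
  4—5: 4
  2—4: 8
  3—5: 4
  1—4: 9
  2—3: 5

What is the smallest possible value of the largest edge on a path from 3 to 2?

4

Some routes from 3 to 2:
3 - 2: max(5) = 5
3 - 5 - 2: max(4, 2) = 4
3 - 4 - 5 - 2: max(2, 4, 2) = 4
Best route has worst link 4.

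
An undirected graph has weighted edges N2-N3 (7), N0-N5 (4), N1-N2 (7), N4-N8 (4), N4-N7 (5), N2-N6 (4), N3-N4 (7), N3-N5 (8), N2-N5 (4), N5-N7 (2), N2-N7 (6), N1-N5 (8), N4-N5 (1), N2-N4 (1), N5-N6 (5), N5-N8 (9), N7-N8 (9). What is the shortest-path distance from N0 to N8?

9

Comparing a few candidate routes:
N0→N5→N4→N8: 4 + 1 + 4 = 9
N0→N5→N8: 4 + 9 = 13
N0→N5→N7→N8: 4 + 2 + 9 = 15
N0→N5→N2→N4→N8: 4 + 4 + 1 + 4 = 13
N0→N5→N7→N4→N8: 4 + 2 + 5 + 4 = 15
Shortest: 9.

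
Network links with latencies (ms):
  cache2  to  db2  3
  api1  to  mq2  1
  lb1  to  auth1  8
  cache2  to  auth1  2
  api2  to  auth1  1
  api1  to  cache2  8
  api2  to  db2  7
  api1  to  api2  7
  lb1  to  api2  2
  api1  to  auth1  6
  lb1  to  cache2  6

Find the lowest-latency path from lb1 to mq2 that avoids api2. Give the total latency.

Candidate routes:
lb1 - auth1 - cache2 - api1 - mq2: 8 + 2 + 8 + 1 = 19
lb1 - cache2 - auth1 - api1 - mq2: 6 + 2 + 6 + 1 = 15
lb1 - cache2 - api1 - mq2: 6 + 8 + 1 = 15
lb1 - auth1 - api1 - mq2: 8 + 6 + 1 = 15
Shortest: 15 ms.

15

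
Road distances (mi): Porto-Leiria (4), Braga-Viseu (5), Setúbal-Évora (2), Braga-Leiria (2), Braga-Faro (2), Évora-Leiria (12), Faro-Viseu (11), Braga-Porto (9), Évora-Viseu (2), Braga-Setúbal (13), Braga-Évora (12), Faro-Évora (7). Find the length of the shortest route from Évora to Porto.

13

Checking several routes:
Évora→Viseu→Braga→Leiria→Porto: 2 + 5 + 2 + 4 = 13
Évora→Faro→Braga→Leiria→Porto: 7 + 2 + 2 + 4 = 15
Évora→Leiria→Porto: 12 + 4 = 16
Shortest: 13 mi.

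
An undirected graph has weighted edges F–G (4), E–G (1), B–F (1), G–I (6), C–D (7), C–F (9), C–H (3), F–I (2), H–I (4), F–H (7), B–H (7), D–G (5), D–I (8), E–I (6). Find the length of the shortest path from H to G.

Checking several routes:
H - I - G: 4 + 6 = 10
H - I - F - G: 4 + 2 + 4 = 10
H - F - G: 7 + 4 = 11
The minimum is 10.

10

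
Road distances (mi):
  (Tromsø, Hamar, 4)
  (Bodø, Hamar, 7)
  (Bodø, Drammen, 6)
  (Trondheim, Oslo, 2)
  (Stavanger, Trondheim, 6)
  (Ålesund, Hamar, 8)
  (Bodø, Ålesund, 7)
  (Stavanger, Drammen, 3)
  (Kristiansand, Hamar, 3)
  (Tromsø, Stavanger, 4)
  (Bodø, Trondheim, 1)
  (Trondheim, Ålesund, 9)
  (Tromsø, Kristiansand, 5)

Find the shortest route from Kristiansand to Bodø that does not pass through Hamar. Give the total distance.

16

Paths from Kristiansand to Bodø avoiding Hamar:
Kristiansand -> Tromsø -> Stavanger -> Trondheim -> Bodø: 5 + 4 + 6 + 1 = 16
Kristiansand -> Tromsø -> Stavanger -> Trondheim -> Ålesund -> Bodø: 5 + 4 + 6 + 9 + 7 = 31
Kristiansand -> Tromsø -> Stavanger -> Drammen -> Bodø: 5 + 4 + 3 + 6 = 18
The minimum is 16 mi.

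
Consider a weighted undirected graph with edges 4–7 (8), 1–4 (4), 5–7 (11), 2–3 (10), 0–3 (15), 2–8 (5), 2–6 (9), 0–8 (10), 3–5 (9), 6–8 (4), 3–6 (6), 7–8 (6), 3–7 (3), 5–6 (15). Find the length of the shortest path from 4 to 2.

Some routes from 4 to 2:
4 → 7 → 3 → 2: 8 + 3 + 10 = 21
4 → 7 → 8 → 2: 8 + 6 + 5 = 19
4 → 7 → 3 → 6 → 2: 8 + 3 + 6 + 9 = 26
Best route has total 19.

19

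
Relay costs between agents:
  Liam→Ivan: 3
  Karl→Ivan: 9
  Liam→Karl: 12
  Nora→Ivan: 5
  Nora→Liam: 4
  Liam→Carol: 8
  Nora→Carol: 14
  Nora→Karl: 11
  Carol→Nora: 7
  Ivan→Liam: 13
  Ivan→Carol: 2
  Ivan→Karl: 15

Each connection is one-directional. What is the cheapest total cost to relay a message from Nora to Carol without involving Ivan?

Routes from Nora to Carol avoiding Ivan:
Nora -> Liam -> Carol: 4 + 8 = 12
Nora -> Carol: 14
Best route has total 12.

12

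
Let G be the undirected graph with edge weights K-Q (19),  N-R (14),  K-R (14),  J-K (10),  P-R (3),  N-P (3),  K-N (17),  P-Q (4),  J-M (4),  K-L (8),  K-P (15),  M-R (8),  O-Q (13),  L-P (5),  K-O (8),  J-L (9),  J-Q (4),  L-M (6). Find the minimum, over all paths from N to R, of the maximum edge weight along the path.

3

Checking several routes:
N -> P -> Q -> J -> L -> M -> R: max(3, 4, 4, 9, 6, 8) = 9
N -> P -> L -> J -> M -> R: max(3, 5, 9, 4, 8) = 9
N -> P -> R: max(3, 3) = 3
N -> P -> L -> M -> R: max(3, 5, 6, 8) = 8
N -> P -> Q -> J -> M -> R: max(3, 4, 4, 4, 8) = 8
Best route has worst link 3.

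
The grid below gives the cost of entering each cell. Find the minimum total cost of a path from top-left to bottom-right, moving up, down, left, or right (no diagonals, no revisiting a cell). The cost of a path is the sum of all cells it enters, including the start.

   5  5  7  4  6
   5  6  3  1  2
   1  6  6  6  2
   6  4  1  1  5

Path r0c0 → r1c0 → r2c0 → r2c1 → r3c1 → r3c2 → r3c3 → r3c4: 5 + 5 + 1 + 6 + 4 + 1 + 1 + 5 = 28.

28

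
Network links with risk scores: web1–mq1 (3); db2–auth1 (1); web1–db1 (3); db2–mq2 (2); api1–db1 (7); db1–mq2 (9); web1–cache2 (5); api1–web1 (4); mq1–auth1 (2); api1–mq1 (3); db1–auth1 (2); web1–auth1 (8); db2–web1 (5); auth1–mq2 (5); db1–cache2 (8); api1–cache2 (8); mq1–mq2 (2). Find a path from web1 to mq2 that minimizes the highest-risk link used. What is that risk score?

3

Checking several routes:
web1 → api1 → mq1 → auth1 → db2 → mq2: max(4, 3, 2, 1, 2) = 4
web1 → db1 → auth1 → mq1 → mq2: max(3, 2, 2, 2) = 3
web1 → db1 → auth1 → db2 → mq2: max(3, 2, 1, 2) = 3
web1 → mq1 → mq2: max(3, 2) = 3
web1 → mq1 → auth1 → db2 → mq2: max(3, 2, 1, 2) = 3
The minimum achievable maximum is 3.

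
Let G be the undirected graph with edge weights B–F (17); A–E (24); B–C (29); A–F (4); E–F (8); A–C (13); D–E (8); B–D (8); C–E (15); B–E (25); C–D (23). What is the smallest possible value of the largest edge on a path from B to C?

13

Comparing a few candidate routes:
B - D - E - F - A - C: max(8, 8, 8, 4, 13) = 13
B - D - E - C: max(8, 8, 15) = 15
B - F - E - C: max(17, 8, 15) = 17
Best route has worst link 13.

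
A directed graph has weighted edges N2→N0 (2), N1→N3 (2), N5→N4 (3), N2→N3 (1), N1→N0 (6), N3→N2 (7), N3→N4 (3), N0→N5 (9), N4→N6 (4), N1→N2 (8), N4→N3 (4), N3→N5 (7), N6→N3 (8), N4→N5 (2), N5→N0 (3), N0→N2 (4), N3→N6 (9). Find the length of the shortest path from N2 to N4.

Candidate routes:
N2-N0-N5-N4: 2 + 9 + 3 = 14
N2-N3-N5-N4: 1 + 7 + 3 = 11
N2-N3-N4: 1 + 3 = 4
The minimum is 4.

4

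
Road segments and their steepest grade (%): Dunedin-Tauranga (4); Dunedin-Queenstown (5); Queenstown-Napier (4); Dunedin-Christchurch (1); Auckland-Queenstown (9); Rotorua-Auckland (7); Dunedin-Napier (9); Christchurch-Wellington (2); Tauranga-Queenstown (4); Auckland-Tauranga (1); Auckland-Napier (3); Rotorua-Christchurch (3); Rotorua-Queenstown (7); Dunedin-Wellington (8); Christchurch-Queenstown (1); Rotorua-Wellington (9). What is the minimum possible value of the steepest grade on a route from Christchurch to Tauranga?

4

A few of the Christchurch→Tauranga routes:
Christchurch - Queenstown - Dunedin - Tauranga: max(1, 5, 4) = 5
Christchurch - Queenstown - Napier - Auckland - Tauranga: max(1, 4, 3, 1) = 4
Christchurch - Dunedin - Tauranga: max(1, 4) = 4
Christchurch - Queenstown - Tauranga: max(1, 4) = 4
The minimum achievable maximum is 4%.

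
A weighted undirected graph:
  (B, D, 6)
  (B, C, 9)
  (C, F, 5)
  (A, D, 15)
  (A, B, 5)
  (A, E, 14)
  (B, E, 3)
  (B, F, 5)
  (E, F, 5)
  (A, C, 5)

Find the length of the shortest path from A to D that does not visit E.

11

Routes from A to D avoiding E:
A-C-F-B-D: 5 + 5 + 5 + 6 = 21
A-D: 15
A-B-D: 5 + 6 = 11
A-C-B-D: 5 + 9 + 6 = 20
The minimum is 11.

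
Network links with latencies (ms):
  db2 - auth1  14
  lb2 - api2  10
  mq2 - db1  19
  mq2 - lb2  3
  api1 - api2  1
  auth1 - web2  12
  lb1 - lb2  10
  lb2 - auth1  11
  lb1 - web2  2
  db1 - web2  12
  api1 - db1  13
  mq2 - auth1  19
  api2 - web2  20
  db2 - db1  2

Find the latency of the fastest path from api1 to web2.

21

A few of the api1→web2 routes:
api1-api2-lb2-auth1-web2: 1 + 10 + 11 + 12 = 34
api1-api2-web2: 1 + 20 = 21
api1-api2-lb2-lb1-web2: 1 + 10 + 10 + 2 = 23
api1-db1-web2: 13 + 12 = 25
Best route has total 21 ms.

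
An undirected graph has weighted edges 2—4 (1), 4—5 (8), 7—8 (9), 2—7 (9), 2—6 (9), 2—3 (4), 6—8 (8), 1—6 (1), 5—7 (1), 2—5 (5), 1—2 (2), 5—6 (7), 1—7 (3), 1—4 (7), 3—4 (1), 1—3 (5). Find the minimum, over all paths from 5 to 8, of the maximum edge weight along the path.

Comparing a few candidate routes:
5→4→2→1→6→8: max(8, 1, 2, 1, 8) = 8
5→4→2→3→1→6→8: max(8, 1, 4, 5, 1, 8) = 8
5→4→3→2→1→6→8: max(8, 1, 4, 2, 1, 8) = 8
The minimum achievable maximum is 8.

8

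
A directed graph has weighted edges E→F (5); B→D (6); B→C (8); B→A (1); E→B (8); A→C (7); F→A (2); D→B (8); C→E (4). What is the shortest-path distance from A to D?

25

Candidate routes:
A → C → E → B → D: 7 + 4 + 8 + 6 = 25
The minimum is 25.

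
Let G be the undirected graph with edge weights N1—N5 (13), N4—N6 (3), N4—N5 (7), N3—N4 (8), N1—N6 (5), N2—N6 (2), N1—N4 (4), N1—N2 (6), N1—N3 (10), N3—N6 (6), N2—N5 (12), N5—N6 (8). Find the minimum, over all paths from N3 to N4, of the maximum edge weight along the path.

6

A few of the N3→N4 routes:
N3→N6→N4: max(6, 3) = 6
N3→N6→N2→N1→N4: max(6, 2, 6, 4) = 6
N3→N6→N1→N4: max(6, 5, 4) = 6
Smallest bottleneck: 6.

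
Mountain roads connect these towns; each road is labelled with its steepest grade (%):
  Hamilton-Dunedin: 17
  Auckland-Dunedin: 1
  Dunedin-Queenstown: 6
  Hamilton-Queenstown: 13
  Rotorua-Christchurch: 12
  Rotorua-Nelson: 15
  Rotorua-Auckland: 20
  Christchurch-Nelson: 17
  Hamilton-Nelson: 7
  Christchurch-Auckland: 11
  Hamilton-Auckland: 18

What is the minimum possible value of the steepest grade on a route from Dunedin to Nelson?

13

Checking several routes:
Dunedin→Auckland→Christchurch→Rotorua→Nelson: max(1, 11, 12, 15) = 15
Dunedin→Hamilton→Nelson: max(17, 7) = 17
Dunedin→Auckland→Christchurch→Nelson: max(1, 11, 17) = 17
Dunedin→Queenstown→Hamilton→Nelson: max(6, 13, 7) = 13
Best route has worst link 13%.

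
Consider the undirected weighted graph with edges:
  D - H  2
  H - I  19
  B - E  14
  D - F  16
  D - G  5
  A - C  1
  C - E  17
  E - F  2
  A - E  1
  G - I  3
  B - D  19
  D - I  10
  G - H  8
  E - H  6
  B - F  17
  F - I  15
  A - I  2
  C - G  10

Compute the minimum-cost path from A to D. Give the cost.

Checking several routes:
A → I → D: 2 + 10 = 12
A → I → G → D: 2 + 3 + 5 = 10
A → C → G → D: 1 + 10 + 5 = 16
A → E → H → D: 1 + 6 + 2 = 9
A → I → G → H → D: 2 + 3 + 8 + 2 = 15
Shortest: 9.

9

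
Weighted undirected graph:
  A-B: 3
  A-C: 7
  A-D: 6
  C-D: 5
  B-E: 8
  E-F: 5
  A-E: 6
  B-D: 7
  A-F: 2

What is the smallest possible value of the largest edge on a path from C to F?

6

Comparing a few candidate routes:
C-D-A-F: max(5, 6, 2) = 6
C-A-E-F: max(7, 6, 5) = 7
C-D-A-E-F: max(5, 6, 6, 5) = 6
Smallest bottleneck: 6.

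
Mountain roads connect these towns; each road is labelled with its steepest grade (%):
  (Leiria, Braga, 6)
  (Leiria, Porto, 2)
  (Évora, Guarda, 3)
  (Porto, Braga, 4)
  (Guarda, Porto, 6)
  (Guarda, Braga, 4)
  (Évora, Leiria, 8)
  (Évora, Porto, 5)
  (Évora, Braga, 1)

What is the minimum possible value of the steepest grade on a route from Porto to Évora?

A few of the Porto→Évora routes:
Porto→Braga→Guarda→Évora: max(4, 4, 3) = 4
Porto→Évora: max(5) = 5
Porto→Braga→Évora: max(4, 1) = 4
The minimum achievable maximum is 4%.

4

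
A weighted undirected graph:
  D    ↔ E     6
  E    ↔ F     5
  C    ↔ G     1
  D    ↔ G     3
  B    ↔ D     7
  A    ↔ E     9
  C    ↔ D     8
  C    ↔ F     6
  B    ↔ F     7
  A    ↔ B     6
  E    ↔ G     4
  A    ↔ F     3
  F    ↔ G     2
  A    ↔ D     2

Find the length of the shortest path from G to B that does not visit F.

10

Some routes from G to B avoiding F:
G - D - B: 3 + 7 = 10
G - D - A - B: 3 + 2 + 6 = 11
G - C - D - A - B: 1 + 8 + 2 + 6 = 17
G - C - D - B: 1 + 8 + 7 = 16
Best route has total 10.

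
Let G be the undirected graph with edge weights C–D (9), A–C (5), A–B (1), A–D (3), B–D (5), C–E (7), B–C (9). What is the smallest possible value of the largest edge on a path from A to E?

Candidate routes:
A → C → E: max(5, 7) = 7
A → B → C → E: max(1, 9, 7) = 9
A → B → D → C → E: max(1, 5, 9, 7) = 9
A → D → B → C → E: max(3, 5, 9, 7) = 9
A → D → C → E: max(3, 9, 7) = 9
The minimum achievable maximum is 7.

7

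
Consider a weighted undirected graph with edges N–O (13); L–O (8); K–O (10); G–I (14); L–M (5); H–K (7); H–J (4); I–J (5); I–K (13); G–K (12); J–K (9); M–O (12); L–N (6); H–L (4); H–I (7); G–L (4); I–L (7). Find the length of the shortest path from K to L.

Comparing a few candidate routes:
K - J - H - L: 9 + 4 + 4 = 17
K - G - L: 12 + 4 = 16
K - I - L: 13 + 7 = 20
K - H - L: 7 + 4 = 11
K - O - L: 10 + 8 = 18
Best route has total 11.

11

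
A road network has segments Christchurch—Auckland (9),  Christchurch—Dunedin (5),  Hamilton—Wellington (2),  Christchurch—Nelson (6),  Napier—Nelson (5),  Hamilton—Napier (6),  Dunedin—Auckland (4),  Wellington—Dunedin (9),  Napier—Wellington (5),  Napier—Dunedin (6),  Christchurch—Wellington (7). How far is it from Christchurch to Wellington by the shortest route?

A few of the Christchurch→Wellington routes:
Christchurch → Wellington: 7
Christchurch → Dunedin → Wellington: 5 + 9 = 14
Christchurch → Dunedin → Napier → Wellington: 5 + 6 + 5 = 16
Christchurch → Nelson → Napier → Wellington: 6 + 5 + 5 = 16
The minimum is 7.

7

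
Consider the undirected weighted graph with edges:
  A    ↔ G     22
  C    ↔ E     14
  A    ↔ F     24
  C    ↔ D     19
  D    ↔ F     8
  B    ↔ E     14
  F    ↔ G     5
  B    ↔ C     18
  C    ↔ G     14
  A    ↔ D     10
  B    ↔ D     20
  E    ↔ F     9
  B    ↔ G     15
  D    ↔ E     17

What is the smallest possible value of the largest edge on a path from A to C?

14

Some routes from A to C:
A-D-F-E-B-G-C: max(10, 8, 9, 14, 15, 14) = 15
A-D-E-F-G-C: max(10, 17, 9, 5, 14) = 17
A-D-F-G-B-E-C: max(10, 8, 5, 15, 14, 14) = 15
A-D-F-G-C: max(10, 8, 5, 14) = 14
A-D-F-E-C: max(10, 8, 9, 14) = 14
The minimum achievable maximum is 14.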